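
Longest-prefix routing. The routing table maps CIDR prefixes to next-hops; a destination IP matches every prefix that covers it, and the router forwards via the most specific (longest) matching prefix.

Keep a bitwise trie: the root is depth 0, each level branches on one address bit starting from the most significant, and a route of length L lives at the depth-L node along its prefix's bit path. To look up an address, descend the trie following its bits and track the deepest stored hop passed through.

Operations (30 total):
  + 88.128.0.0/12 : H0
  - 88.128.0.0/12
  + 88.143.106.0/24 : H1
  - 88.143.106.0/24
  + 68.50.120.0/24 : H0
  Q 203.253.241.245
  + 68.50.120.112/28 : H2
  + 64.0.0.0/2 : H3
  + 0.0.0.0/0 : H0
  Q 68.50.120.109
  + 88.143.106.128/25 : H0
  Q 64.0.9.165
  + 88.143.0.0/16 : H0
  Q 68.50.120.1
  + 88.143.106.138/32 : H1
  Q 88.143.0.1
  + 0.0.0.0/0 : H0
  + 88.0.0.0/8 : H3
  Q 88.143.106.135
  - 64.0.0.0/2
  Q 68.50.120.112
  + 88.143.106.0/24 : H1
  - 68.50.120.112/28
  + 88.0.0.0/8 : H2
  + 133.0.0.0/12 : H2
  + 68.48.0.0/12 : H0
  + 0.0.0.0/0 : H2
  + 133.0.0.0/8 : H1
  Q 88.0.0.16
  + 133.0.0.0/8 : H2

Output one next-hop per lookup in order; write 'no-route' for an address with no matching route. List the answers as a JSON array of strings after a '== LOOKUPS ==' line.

Trace:
  add 88.128.0.0/12 -> H0 at depth 12
  del 88.128.0.0/12 (clear depth 12)
  add 88.143.106.0/24 -> H1 at depth 24
  del 88.143.106.0/24 (clear depth 24)
  add 68.50.120.0/24 -> H0 at depth 24
  Q 203.253.241.245: descend ε ; hops seen [∅] ; pick no-route
  add 68.50.120.112/28 -> H2 at depth 28
  add 64.0.0.0/2 -> H3 at depth 2
  add 0.0.0.0/0 -> H0 at depth 0
  Q 68.50.120.109: descend 010001000011001001111000011 ; hops seen [H0,H3,H0] ; pick H0
  add 88.143.106.128/25 -> H0 at depth 25
  Q 64.0.9.165: descend 01000 ; hops seen [H0,H3] ; pick H3
  add 88.143.0.0/16 -> H0 at depth 16
  Q 68.50.120.1: descend 0100010000110010011110000 ; hops seen [H0,H3,H0] ; pick H0
  add 88.143.106.138/32 -> H1 at depth 32
  Q 88.143.0.1: descend 01011000100011110 ; hops seen [H0,H3,H0] ; pick H0
  add 0.0.0.0/0 -> H0 at depth 0
  add 88.0.0.0/8 -> H3 at depth 8
  Q 88.143.106.135: descend 0101100010001111011010101000 ; hops seen [H0,H3,H3,H0,H0] ; pick H0
  del 64.0.0.0/2 (clear depth 2)
  Q 68.50.120.112: descend 0100010000110010011110000111 ; hops seen [H0,H0,H2] ; pick H2
  add 88.143.106.0/24 -> H1 at depth 24
  del 68.50.120.112/28 (clear depth 28)
  add 88.0.0.0/8 -> H2 at depth 8
  add 133.0.0.0/12 -> H2 at depth 12
  add 68.48.0.0/12 -> H0 at depth 12
  add 0.0.0.0/0 -> H2 at depth 0
  add 133.0.0.0/8 -> H1 at depth 8
  Q 88.0.0.16: descend 01011000 ; hops seen [H2,H2] ; pick H2
  add 133.0.0.0/8 -> H2 at depth 8

== LOOKUPS ==
["no-route","H0","H3","H0","H0","H0","H2","H2"]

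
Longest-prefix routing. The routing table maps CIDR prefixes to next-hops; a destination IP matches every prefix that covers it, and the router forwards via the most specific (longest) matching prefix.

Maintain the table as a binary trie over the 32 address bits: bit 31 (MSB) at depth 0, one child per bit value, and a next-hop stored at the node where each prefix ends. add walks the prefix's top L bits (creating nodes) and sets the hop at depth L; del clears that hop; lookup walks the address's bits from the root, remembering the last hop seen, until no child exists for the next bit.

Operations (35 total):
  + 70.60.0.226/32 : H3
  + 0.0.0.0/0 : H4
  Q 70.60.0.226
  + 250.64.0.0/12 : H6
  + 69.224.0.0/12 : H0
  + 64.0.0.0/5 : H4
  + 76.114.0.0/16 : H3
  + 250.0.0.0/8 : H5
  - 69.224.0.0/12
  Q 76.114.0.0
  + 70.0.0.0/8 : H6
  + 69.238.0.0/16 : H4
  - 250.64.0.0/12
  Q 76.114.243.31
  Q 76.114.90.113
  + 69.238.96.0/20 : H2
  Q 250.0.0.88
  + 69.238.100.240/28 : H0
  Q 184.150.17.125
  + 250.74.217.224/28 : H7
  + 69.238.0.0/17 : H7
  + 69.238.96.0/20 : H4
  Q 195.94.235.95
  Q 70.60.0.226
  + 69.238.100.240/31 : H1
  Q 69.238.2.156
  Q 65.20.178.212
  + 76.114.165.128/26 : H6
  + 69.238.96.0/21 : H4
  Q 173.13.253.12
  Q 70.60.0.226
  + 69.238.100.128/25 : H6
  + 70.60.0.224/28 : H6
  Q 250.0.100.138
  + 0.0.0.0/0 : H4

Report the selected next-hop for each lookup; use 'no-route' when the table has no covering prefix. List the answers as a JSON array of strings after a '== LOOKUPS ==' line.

Process each operation:
  add 70.60.0.226/32 -> H3 at depth 32
  add 0.0.0.0/0 -> H4 at depth 0
  ? 70.60.0.226  path d0:H4→d1:-→d2:-→d3:-→d4:-→d5:-→d6:-→d7:-→d8:-→d9:-→d10:-→d11:-→d12:-→d13:-→d14:-→d15:-→d16:-→d17:-→d18:-→d19:-→d20:-→d21:-→d22:-→d23:-→d24:-→d25:-→d26:-→d27:-→d28:-→d29:-→d30:-→d31:-→d32:H3  best=H3
  add 250.64.0.0/12 -> H6 at depth 12
  add 69.224.0.0/12 -> H0 at depth 12
  add 64.0.0.0/5 -> H4 at depth 5
  add 76.114.0.0/16 -> H3 at depth 16
  add 250.0.0.0/8 -> H5 at depth 8
  del 69.224.0.0/12 (clear depth 12)
  ? 76.114.0.0  path d0:H4→d1:-→d2:-→d3:-→d4:-→d5:-→d6:-→d7:-→d8:-→d9:-→d10:-→d11:-→d12:-→d13:-→d14:-→d15:-→d16:H3  best=H3
  add 70.0.0.0/8 -> H6 at depth 8
  add 69.238.0.0/16 -> H4 at depth 16
  del 250.64.0.0/12 (clear depth 12)
  ? 76.114.243.31  path d0:H4→d1:-→d2:-→d3:-→d4:-→d5:-→d6:-→d7:-→d8:-→d9:-→d10:-→d11:-→d12:-→d13:-→d14:-→d15:-→d16:H3  best=H3
  ? 76.114.90.113  path d0:H4→d1:-→d2:-→d3:-→d4:-→d5:-→d6:-→d7:-→d8:-→d9:-→d10:-→d11:-→d12:-→d13:-→d14:-→d15:-→d16:H3  best=H3
  add 69.238.96.0/20 -> H2 at depth 20
  ? 250.0.0.88  path d0:H4→d1:-→d2:-→d3:-→d4:-→d5:-→d6:-→d7:-→d8:H5→d9:-  best=H5
  add 69.238.100.240/28 -> H0 at depth 28
  ? 184.150.17.125  path d0:H4→d1:-  best=H4
  add 250.74.217.224/28 -> H7 at depth 28
  add 69.238.0.0/17 -> H7 at depth 17
  add 69.238.96.0/20 -> H4 at depth 20
  ? 195.94.235.95  path d0:H4→d1:-→d2:-  best=H4
  ? 70.60.0.226  path d0:H4→d1:-→d2:-→d3:-→d4:-→d5:H4→d6:-→d7:-→d8:H6→d9:-→d10:-→d11:-→d12:-→d13:-→d14:-→d15:-→d16:-→d17:-→d18:-→d19:-→d20:-→d21:-→d22:-→d23:-→d24:-→d25:-→d26:-→d27:-→d28:-→d29:-→d30:-→d31:-→d32:H3  best=H3
  add 69.238.100.240/31 -> H1 at depth 31
  ? 69.238.2.156  path d0:H4→d1:-→d2:-→d3:-→d4:-→d5:H4→d6:-→d7:-→d8:-→d9:-→d10:-→d11:-→d12:-→d13:-→d14:-→d15:-→d16:H4→d17:H7  best=H7
  ? 65.20.178.212  path d0:H4→d1:-→d2:-→d3:-→d4:-→d5:H4  best=H4
  add 76.114.165.128/26 -> H6 at depth 26
  add 69.238.96.0/21 -> H4 at depth 21
  ? 173.13.253.12  path d0:H4→d1:-  best=H4
  ? 70.60.0.226  path d0:H4→d1:-→d2:-→d3:-→d4:-→d5:H4→d6:-→d7:-→d8:H6→d9:-→d10:-→d11:-→d12:-→d13:-→d14:-→d15:-→d16:-→d17:-→d18:-→d19:-→d20:-→d21:-→d22:-→d23:-→d24:-→d25:-→d26:-→d27:-→d28:-→d29:-→d30:-→d31:-→d32:H3  best=H3
  add 69.238.100.128/25 -> H6 at depth 25
  add 70.60.0.224/28 -> H6 at depth 28
  ? 250.0.100.138  path d0:H4→d1:-→d2:-→d3:-→d4:-→d5:-→d6:-→d7:-→d8:H5→d9:-  best=H5
  add 0.0.0.0/0 -> H4 at depth 0

== LOOKUPS ==
["H3","H3","H3","H3","H5","H4","H4","H3","H7","H4","H4","H3","H5"]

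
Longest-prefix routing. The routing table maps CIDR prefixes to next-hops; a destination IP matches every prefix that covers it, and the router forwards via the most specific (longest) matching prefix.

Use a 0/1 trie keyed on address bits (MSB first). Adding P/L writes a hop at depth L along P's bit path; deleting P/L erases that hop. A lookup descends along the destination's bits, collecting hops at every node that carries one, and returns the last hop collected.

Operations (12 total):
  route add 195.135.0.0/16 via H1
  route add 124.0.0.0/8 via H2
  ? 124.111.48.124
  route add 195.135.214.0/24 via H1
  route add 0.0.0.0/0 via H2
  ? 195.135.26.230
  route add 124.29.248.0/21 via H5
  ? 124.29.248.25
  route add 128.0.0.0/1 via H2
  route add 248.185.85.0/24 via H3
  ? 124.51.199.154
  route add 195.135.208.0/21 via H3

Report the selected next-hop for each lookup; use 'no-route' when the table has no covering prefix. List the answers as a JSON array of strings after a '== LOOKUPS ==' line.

Process each operation:
  + 195.135.0.0/16 (H1) depth=16
  + 124.0.0.0/8 (H2) depth=8
  lookup 124.111.48.124: bits 01111100 walk d0:-→d1:-→d2:-→d3:-→d4:-→d5:-→d6:-→d7:-→d8:H2 -> H2
  + 195.135.214.0/24 (H1) depth=24
  + 0.0.0.0/0 (H2) depth=0
  lookup 195.135.26.230: bits 1100001110000111 walk d0:H2→d1:-→d2:-→d3:-→d4:-→d5:-→d6:-→d7:-→d8:-→d9:-→d10:-→d11:-→d12:-→d13:-→d14:-→d15:-→d16:H1 -> H1
  + 124.29.248.0/21 (H5) depth=21
  lookup 124.29.248.25: bits 011111000001110111111 walk d0:H2→d1:-→d2:-→d3:-→d4:-→d5:-→d6:-→d7:-→d8:H2→d9:-→d10:-→d11:-→d12:-→d13:-→d14:-→d15:-→d16:-→d17:-→d18:-→d19:-→d20:-→d21:H5 -> H5
  + 128.0.0.0/1 (H2) depth=1
  + 248.185.85.0/24 (H3) depth=24
  lookup 124.51.199.154: bits 0111110000 walk d0:H2→d1:-→d2:-→d3:-→d4:-→d5:-→d6:-→d7:-→d8:H2→d9:-→d10:- -> H2
  + 195.135.208.0/21 (H3) depth=21

== LOOKUPS ==
["H2","H1","H5","H2"]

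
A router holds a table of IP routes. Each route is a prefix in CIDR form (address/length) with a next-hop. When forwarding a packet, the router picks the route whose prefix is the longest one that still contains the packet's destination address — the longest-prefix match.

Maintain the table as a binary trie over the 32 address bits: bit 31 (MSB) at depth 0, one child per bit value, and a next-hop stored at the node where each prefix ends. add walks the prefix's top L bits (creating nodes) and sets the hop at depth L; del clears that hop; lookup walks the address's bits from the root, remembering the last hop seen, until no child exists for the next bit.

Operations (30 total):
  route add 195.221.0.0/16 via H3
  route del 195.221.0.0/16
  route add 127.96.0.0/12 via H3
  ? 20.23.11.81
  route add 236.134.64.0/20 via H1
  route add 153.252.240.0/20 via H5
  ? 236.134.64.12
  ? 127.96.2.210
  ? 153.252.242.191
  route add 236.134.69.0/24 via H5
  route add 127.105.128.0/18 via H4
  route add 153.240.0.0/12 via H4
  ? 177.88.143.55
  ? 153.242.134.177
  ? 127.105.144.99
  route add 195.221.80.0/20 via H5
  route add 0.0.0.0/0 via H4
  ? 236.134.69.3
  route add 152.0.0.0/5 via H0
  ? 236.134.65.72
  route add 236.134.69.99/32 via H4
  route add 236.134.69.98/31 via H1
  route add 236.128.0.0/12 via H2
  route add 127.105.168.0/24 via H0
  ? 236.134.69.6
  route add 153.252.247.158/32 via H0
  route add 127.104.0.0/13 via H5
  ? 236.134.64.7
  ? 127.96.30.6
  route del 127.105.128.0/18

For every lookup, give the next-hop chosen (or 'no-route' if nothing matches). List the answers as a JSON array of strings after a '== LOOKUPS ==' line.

Trace:
  add 195.221.0.0/16 -> H3 at depth 16
  del 195.221.0.0/16 (clear depth 16)
  add 127.96.0.0/12 -> H3 at depth 12
  ? 20.23.11.81  path d0:-→d1:-  best=no-route
  add 236.134.64.0/20 -> H1 at depth 20
  add 153.252.240.0/20 -> H5 at depth 20
  ? 236.134.64.12  path d0:-→d1:-→d2:-→d3:-→d4:-→d5:-→d6:-→d7:-→d8:-→d9:-→d10:-→d11:-→d12:-→d13:-→d14:-→d15:-→d16:-→d17:-→d18:-→d19:-→d20:H1  best=H1
  ? 127.96.2.210  path d0:-→d1:-→d2:-→d3:-→d4:-→d5:-→d6:-→d7:-→d8:-→d9:-→d10:-→d11:-→d12:H3  best=H3
  ? 153.252.242.191  path d0:-→d1:-→d2:-→d3:-→d4:-→d5:-→d6:-→d7:-→d8:-→d9:-→d10:-→d11:-→d12:-→d13:-→d14:-→d15:-→d16:-→d17:-→d18:-→d19:-→d20:H5  best=H5
  add 236.134.69.0/24 -> H5 at depth 24
  add 127.105.128.0/18 -> H4 at depth 18
  add 153.240.0.0/12 -> H4 at depth 12
  ? 177.88.143.55  path d0:-→d1:-→d2:-  best=no-route
  ? 153.242.134.177  path d0:-→d1:-→d2:-→d3:-→d4:-→d5:-→d6:-→d7:-→d8:-→d9:-→d10:-→d11:-→d12:H4  best=H4
  ? 127.105.144.99  path d0:-→d1:-→d2:-→d3:-→d4:-→d5:-→d6:-→d7:-→d8:-→d9:-→d10:-→d11:-→d12:H3→d13:-→d14:-→d15:-→d16:-→d17:-→d18:H4  best=H4
  add 195.221.80.0/20 -> H5 at depth 20
  add 0.0.0.0/0 -> H4 at depth 0
  ? 236.134.69.3  path d0:H4→d1:-→d2:-→d3:-→d4:-→d5:-→d6:-→d7:-→d8:-→d9:-→d10:-→d11:-→d12:-→d13:-→d14:-→d15:-→d16:-→d17:-→d18:-→d19:-→d20:H1→d21:-→d22:-→d23:-→d24:H5  best=H5
  add 152.0.0.0/5 -> H0 at depth 5
  ? 236.134.65.72  path d0:H4→d1:-→d2:-→d3:-→d4:-→d5:-→d6:-→d7:-→d8:-→d9:-→d10:-→d11:-→d12:-→d13:-→d14:-→d15:-→d16:-→d17:-→d18:-→d19:-→d20:H1→d21:-  best=H1
  add 236.134.69.99/32 -> H4 at depth 32
  add 236.134.69.98/31 -> H1 at depth 31
  add 236.128.0.0/12 -> H2 at depth 12
  add 127.105.168.0/24 -> H0 at depth 24
  ? 236.134.69.6  path d0:H4→d1:-→d2:-→d3:-→d4:-→d5:-→d6:-→d7:-→d8:-→d9:-→d10:-→d11:-→d12:H2→d13:-→d14:-→d15:-→d16:-→d17:-→d18:-→d19:-→d20:H1→d21:-→d22:-→d23:-→d24:H5→d25:-  best=H5
  add 153.252.247.158/32 -> H0 at depth 32
  add 127.104.0.0/13 -> H5 at depth 13
  ? 236.134.64.7  path d0:H4→d1:-→d2:-→d3:-→d4:-→d5:-→d6:-→d7:-→d8:-→d9:-→d10:-→d11:-→d12:H2→d13:-→d14:-→d15:-→d16:-→d17:-→d18:-→d19:-→d20:H1→d21:-  best=H1
  ? 127.96.30.6  path d0:H4→d1:-→d2:-→d3:-→d4:-→d5:-→d6:-→d7:-→d8:-→d9:-→d10:-→d11:-→d12:H3  best=H3
  del 127.105.128.0/18 (clear depth 18)

== LOOKUPS ==
["no-route","H1","H3","H5","no-route","H4","H4","H5","H1","H5","H1","H3"]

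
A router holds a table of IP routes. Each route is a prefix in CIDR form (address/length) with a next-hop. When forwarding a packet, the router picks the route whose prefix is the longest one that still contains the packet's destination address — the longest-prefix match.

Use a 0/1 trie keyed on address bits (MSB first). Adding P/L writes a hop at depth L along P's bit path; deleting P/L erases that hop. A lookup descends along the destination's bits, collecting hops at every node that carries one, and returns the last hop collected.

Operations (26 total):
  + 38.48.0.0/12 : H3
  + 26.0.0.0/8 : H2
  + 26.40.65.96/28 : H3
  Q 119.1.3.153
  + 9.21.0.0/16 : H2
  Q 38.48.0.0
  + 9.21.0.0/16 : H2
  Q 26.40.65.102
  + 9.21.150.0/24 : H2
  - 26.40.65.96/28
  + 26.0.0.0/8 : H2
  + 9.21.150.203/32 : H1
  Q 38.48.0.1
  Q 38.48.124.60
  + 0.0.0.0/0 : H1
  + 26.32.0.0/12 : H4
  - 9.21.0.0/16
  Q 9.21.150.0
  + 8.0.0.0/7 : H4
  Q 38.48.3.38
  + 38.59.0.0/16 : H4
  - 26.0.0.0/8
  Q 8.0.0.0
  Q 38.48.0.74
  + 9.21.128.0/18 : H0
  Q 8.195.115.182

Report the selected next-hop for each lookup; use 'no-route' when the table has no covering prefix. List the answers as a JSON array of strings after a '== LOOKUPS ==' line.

Trace:
  + 38.48.0.0/12 (H3) depth=12
  + 26.0.0.0/8 (H2) depth=8
  + 26.40.65.96/28 (H3) depth=28
  ? 119.1.3.153  path d0:-→d1:-  best=no-route
  + 9.21.0.0/16 (H2) depth=16
  ? 38.48.0.0  path d0:-→d1:-→d2:-→d3:-→d4:-→d5:-→d6:-→d7:-→d8:-→d9:-→d10:-→d11:-→d12:H3  best=H3
  + 9.21.0.0/16 (H2) depth=16
  ? 26.40.65.102  path d0:-→d1:-→d2:-→d3:-→d4:-→d5:-→d6:-→d7:-→d8:H2→d9:-→d10:-→d11:-→d12:-→d13:-→d14:-→d15:-→d16:-→d17:-→d18:-→d19:-→d20:-→d21:-→d22:-→d23:-→d24:-→d25:-→d26:-→d27:-→d28:H3  best=H3
  + 9.21.150.0/24 (H2) depth=24
  - 26.40.65.96/28 clear@28
  + 26.0.0.0/8 (H2) depth=8
  + 9.21.150.203/32 (H1) depth=32
  ? 38.48.0.1  path d0:-→d1:-→d2:-→d3:-→d4:-→d5:-→d6:-→d7:-→d8:-→d9:-→d10:-→d11:-→d12:H3  best=H3
  ? 38.48.124.60  path d0:-→d1:-→d2:-→d3:-→d4:-→d5:-→d6:-→d7:-→d8:-→d9:-→d10:-→d11:-→d12:H3  best=H3
  + 0.0.0.0/0 (H1) depth=0
  + 26.32.0.0/12 (H4) depth=12
  - 9.21.0.0/16 clear@16
  ? 9.21.150.0  path d0:H1→d1:-→d2:-→d3:-→d4:-→d5:-→d6:-→d7:-→d8:-→d9:-→d10:-→d11:-→d12:-→d13:-→d14:-→d15:-→d16:-→d17:-→d18:-→d19:-→d20:-→d21:-→d22:-→d23:-→d24:H2  best=H2
  + 8.0.0.0/7 (H4) depth=7
  ? 38.48.3.38  path d0:H1→d1:-→d2:-→d3:-→d4:-→d5:-→d6:-→d7:-→d8:-→d9:-→d10:-→d11:-→d12:H3  best=H3
  + 38.59.0.0/16 (H4) depth=16
  - 26.0.0.0/8 clear@8
  ? 8.0.0.0  path d0:H1→d1:-→d2:-→d3:-→d4:-→d5:-→d6:-→d7:H4  best=H4
  ? 38.48.0.74  path d0:H1→d1:-→d2:-→d3:-→d4:-→d5:-→d6:-→d7:-→d8:-→d9:-→d10:-→d11:-→d12:H3  best=H3
  + 9.21.128.0/18 (H0) depth=18
  ? 8.195.115.182  path d0:H1→d1:-→d2:-→d3:-→d4:-→d5:-→d6:-→d7:H4  best=H4

== LOOKUPS ==
["no-route","H3","H3","H3","H3","H2","H3","H4","H3","H4"]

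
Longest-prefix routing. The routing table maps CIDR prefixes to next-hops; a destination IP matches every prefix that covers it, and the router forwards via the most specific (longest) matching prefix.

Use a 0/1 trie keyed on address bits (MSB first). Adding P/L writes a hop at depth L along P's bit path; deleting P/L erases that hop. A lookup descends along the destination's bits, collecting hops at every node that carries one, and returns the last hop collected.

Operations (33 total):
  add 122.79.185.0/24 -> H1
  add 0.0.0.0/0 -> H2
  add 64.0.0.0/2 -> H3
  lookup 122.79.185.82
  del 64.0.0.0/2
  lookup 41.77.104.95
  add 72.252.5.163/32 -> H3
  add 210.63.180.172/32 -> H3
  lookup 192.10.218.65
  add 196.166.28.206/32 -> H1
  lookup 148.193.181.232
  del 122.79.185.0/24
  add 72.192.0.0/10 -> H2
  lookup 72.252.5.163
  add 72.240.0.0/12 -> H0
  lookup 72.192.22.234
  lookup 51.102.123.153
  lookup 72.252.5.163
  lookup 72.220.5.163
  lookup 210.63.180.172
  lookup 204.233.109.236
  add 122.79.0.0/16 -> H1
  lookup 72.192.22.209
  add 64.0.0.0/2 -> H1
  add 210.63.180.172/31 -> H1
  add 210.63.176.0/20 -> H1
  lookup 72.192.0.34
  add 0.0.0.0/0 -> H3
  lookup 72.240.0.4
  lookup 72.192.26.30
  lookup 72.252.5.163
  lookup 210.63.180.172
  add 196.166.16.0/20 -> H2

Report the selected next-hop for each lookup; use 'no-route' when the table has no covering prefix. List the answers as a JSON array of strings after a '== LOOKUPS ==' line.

Trace:
  + 122.79.185.0/24 (H1) depth=24
  + 0.0.0.0/0 (H2) depth=0
  + 64.0.0.0/2 (H3) depth=2
  Q 122.79.185.82: descend 011110100100111110111001 ; hops seen [H2,H3,H1] ; pick H1
  del 64.0.0.0/2 (clear depth 2)
  Q 41.77.104.95: descend 0 ; hops seen [H2] ; pick H2
  + 72.252.5.163/32 (H3) depth=32
  + 210.63.180.172/32 (H3) depth=32
  Q 192.10.218.65: descend 110 ; hops seen [H2] ; pick H2
  + 196.166.28.206/32 (H1) depth=32
  Q 148.193.181.232: descend 1 ; hops seen [H2] ; pick H2
  del 122.79.185.0/24 (clear depth 24)
  + 72.192.0.0/10 (H2) depth=10
  Q 72.252.5.163: descend 01001000111111000000010110100011 ; hops seen [H2,H2,H3] ; pick H3
  + 72.240.0.0/12 (H0) depth=12
  Q 72.192.22.234: descend 0100100011 ; hops seen [H2,H2] ; pick H2
  Q 51.102.123.153: descend 0 ; hops seen [H2] ; pick H2
  Q 72.252.5.163: descend 01001000111111000000010110100011 ; hops seen [H2,H2,H0,H3] ; pick H3
  Q 72.220.5.163: descend 0100100011 ; hops seen [H2,H2] ; pick H2
  Q 210.63.180.172: descend 11010010001111111011010010101100 ; hops seen [H2,H3] ; pick H3
  Q 204.233.109.236: descend 1100 ; hops seen [H2] ; pick H2
  + 122.79.0.0/16 (H1) depth=16
  Q 72.192.22.209: descend 0100100011 ; hops seen [H2,H2] ; pick H2
  + 64.0.0.0/2 (H1) depth=2
  + 210.63.180.172/31 (H1) depth=31
  + 210.63.176.0/20 (H1) depth=20
  Q 72.192.0.34: descend 0100100011 ; hops seen [H2,H1,H2] ; pick H2
  + 0.0.0.0/0 (H3) depth=0
  Q 72.240.0.4: descend 010010001111 ; hops seen [H3,H1,H2,H0] ; pick H0
  Q 72.192.26.30: descend 0100100011 ; hops seen [H3,H1,H2] ; pick H2
  Q 72.252.5.163: descend 01001000111111000000010110100011 ; hops seen [H3,H1,H2,H0,H3] ; pick H3
  Q 210.63.180.172: descend 11010010001111111011010010101100 ; hops seen [H3,H1,H1,H3] ; pick H3
  + 196.166.16.0/20 (H2) depth=20

== LOOKUPS ==
["H1","H2","H2","H2","H3","H2","H2","H3","H2","H3","H2","H2","H2","H0","H2","H3","H3"]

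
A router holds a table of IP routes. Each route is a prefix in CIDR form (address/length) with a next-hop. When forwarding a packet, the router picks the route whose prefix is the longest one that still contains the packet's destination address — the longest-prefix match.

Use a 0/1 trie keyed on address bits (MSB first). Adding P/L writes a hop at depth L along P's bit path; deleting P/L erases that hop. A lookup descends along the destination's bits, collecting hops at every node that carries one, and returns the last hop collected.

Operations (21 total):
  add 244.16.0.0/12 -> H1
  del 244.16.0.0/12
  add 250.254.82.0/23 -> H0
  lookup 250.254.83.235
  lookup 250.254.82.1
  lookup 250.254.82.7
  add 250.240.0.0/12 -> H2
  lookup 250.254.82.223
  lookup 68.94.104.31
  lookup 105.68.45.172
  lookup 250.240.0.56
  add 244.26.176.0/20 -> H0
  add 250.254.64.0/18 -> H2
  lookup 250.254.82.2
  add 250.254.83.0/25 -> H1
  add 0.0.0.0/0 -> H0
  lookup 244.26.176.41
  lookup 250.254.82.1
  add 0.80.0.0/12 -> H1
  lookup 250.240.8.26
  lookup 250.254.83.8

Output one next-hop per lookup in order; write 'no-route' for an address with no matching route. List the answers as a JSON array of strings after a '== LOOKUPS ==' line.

Apply in order:
  add 244.16.0.0/12 -> H1 at depth 12
  - 244.16.0.0/12 clear@12
  add 250.254.82.0/23 -> H0 at depth 23
  ? 250.254.83.235  path d0:-→d1:-→d2:-→d3:-→d4:-→d5:-→d6:-→d7:-→d8:-→d9:-→d10:-→d11:-→d12:-→d13:-→d14:-→d15:-→d16:-→d17:-→d18:-→d19:-→d20:-→d21:-→d22:-→d23:H0  best=H0
  ? 250.254.82.1  path d0:-→d1:-→d2:-→d3:-→d4:-→d5:-→d6:-→d7:-→d8:-→d9:-→d10:-→d11:-→d12:-→d13:-→d14:-→d15:-→d16:-→d17:-→d18:-→d19:-→d20:-→d21:-→d22:-→d23:H0  best=H0
  ? 250.254.82.7  path d0:-→d1:-→d2:-→d3:-→d4:-→d5:-→d6:-→d7:-→d8:-→d9:-→d10:-→d11:-→d12:-→d13:-→d14:-→d15:-→d16:-→d17:-→d18:-→d19:-→d20:-→d21:-→d22:-→d23:H0  best=H0
  add 250.240.0.0/12 -> H2 at depth 12
  ? 250.254.82.223  path d0:-→d1:-→d2:-→d3:-→d4:-→d5:-→d6:-→d7:-→d8:-→d9:-→d10:-→d11:-→d12:H2→d13:-→d14:-→d15:-→d16:-→d17:-→d18:-→d19:-→d20:-→d21:-→d22:-→d23:H0  best=H0
  ? 68.94.104.31  path d0:-  best=no-route
  ? 105.68.45.172  path d0:-  best=no-route
  ? 250.240.0.56  path d0:-→d1:-→d2:-→d3:-→d4:-→d5:-→d6:-→d7:-→d8:-→d9:-→d10:-→d11:-→d12:H2  best=H2
  add 244.26.176.0/20 -> H0 at depth 20
  add 250.254.64.0/18 -> H2 at depth 18
  ? 250.254.82.2  path d0:-→d1:-→d2:-→d3:-→d4:-→d5:-→d6:-→d7:-→d8:-→d9:-→d10:-→d11:-→d12:H2→d13:-→d14:-→d15:-→d16:-→d17:-→d18:H2→d19:-→d20:-→d21:-→d22:-→d23:H0  best=H0
  add 250.254.83.0/25 -> H1 at depth 25
  add 0.0.0.0/0 -> H0 at depth 0
  ? 244.26.176.41  path d0:H0→d1:-→d2:-→d3:-→d4:-→d5:-→d6:-→d7:-→d8:-→d9:-→d10:-→d11:-→d12:-→d13:-→d14:-→d15:-→d16:-→d17:-→d18:-→d19:-→d20:H0  best=H0
  ? 250.254.82.1  path d0:H0→d1:-→d2:-→d3:-→d4:-→d5:-→d6:-→d7:-→d8:-→d9:-→d10:-→d11:-→d12:H2→d13:-→d14:-→d15:-→d16:-→d17:-→d18:H2→d19:-→d20:-→d21:-→d22:-→d23:H0  best=H0
  add 0.80.0.0/12 -> H1 at depth 12
  ? 250.240.8.26  path d0:H0→d1:-→d2:-→d3:-→d4:-→d5:-→d6:-→d7:-→d8:-→d9:-→d10:-→d11:-→d12:H2  best=H2
  ? 250.254.83.8  path d0:H0→d1:-→d2:-→d3:-→d4:-→d5:-→d6:-→d7:-→d8:-→d9:-→d10:-→d11:-→d12:H2→d13:-→d14:-→d15:-→d16:-→d17:-→d18:H2→d19:-→d20:-→d21:-→d22:-→d23:H0→d24:-→d25:H1  best=H1

== LOOKUPS ==
["H0","H0","H0","H0","no-route","no-route","H2","H0","H0","H0","H2","H1"]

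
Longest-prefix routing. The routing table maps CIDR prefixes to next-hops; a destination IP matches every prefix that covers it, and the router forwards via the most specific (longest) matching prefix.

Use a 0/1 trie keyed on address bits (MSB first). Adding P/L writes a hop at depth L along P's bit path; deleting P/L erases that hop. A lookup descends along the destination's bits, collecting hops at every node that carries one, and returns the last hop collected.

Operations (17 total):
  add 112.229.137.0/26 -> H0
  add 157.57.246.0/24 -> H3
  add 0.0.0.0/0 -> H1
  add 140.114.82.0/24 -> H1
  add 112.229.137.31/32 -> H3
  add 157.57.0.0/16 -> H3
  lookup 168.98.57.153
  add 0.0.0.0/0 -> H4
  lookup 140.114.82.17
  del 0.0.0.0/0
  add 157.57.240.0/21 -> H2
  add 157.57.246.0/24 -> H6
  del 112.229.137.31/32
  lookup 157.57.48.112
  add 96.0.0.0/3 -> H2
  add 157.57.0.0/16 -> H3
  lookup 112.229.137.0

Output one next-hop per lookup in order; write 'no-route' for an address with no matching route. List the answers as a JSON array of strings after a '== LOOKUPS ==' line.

Trace:
  + 112.229.137.0/26 (H0) depth=26
  + 157.57.246.0/24 (H3) depth=24
  + 0.0.0.0/0 (H1) depth=0
  + 140.114.82.0/24 (H1) depth=24
  + 112.229.137.31/32 (H3) depth=32
  + 157.57.0.0/16 (H3) depth=16
  lookup 168.98.57.153: bits 10 walk d0:H1→d1:-→d2:- -> H1
  + 0.0.0.0/0 (H4) depth=0
  lookup 140.114.82.17: bits 100011000111001001010010 walk d0:H4→d1:-→d2:-→d3:-→d4:-→d5:-→d6:-→d7:-→d8:-→d9:-→d10:-→d11:-→d12:-→d13:-→d14:-→d15:-→d16:-→d17:-→d18:-→d19:-→d20:-→d21:-→d22:-→d23:-→d24:H1 -> H1
  del 0.0.0.0/0 (clear depth 0)
  + 157.57.240.0/21 (H2) depth=21
  + 157.57.246.0/24 (H6) depth=24
  del 112.229.137.31/32 (clear depth 32)
  lookup 157.57.48.112: bits 1001110100111001 walk d0:-→d1:-→d2:-→d3:-→d4:-→d5:-→d6:-→d7:-→d8:-→d9:-→d10:-→d11:-→d12:-→d13:-→d14:-→d15:-→d16:H3 -> H3
  + 96.0.0.0/3 (H2) depth=3
  + 157.57.0.0/16 (H3) depth=16
  lookup 112.229.137.0: bits 011100001110010110001001000 walk d0:-→d1:-→d2:-→d3:H2→d4:-→d5:-→d6:-→d7:-→d8:-→d9:-→d10:-→d11:-→d12:-→d13:-→d14:-→d15:-→d16:-→d17:-→d18:-→d19:-→d20:-→d21:-→d22:-→d23:-→d24:-→d25:-→d26:H0→d27:- -> H0

== LOOKUPS ==
["H1","H1","H3","H0"]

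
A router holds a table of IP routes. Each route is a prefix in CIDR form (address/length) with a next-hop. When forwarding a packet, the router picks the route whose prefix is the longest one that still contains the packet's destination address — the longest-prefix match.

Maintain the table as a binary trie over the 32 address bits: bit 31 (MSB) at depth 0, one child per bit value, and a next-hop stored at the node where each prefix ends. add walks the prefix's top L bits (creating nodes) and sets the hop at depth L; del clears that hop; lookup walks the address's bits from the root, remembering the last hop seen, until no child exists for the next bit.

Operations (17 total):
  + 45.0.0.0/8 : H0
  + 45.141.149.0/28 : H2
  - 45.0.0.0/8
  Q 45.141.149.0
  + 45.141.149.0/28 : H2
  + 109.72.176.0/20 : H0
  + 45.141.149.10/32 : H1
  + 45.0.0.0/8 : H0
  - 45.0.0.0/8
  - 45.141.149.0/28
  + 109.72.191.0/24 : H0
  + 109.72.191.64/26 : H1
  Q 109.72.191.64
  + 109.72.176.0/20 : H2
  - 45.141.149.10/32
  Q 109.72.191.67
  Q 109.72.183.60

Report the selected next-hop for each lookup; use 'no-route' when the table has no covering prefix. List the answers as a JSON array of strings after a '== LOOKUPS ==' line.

Apply in order:
  add 45.0.0.0/8 -> H0 at depth 8
  add 45.141.149.0/28 -> H2 at depth 28
  - 45.0.0.0/8 clear@8
  ? 45.141.149.0  path d0:-→d1:-→d2:-→d3:-→d4:-→d5:-→d6:-→d7:-→d8:-→d9:-→d10:-→d11:-→d12:-→d13:-→d14:-→d15:-→d16:-→d17:-→d18:-→d19:-→d20:-→d21:-→d22:-→d23:-→d24:-→d25:-→d26:-→d27:-→d28:H2  best=H2
  add 45.141.149.0/28 -> H2 at depth 28
  add 109.72.176.0/20 -> H0 at depth 20
  add 45.141.149.10/32 -> H1 at depth 32
  add 45.0.0.0/8 -> H0 at depth 8
  - 45.0.0.0/8 clear@8
  - 45.141.149.0/28 clear@28
  add 109.72.191.0/24 -> H0 at depth 24
  add 109.72.191.64/26 -> H1 at depth 26
  ? 109.72.191.64  path d0:-→d1:-→d2:-→d3:-→d4:-→d5:-→d6:-→d7:-→d8:-→d9:-→d10:-→d11:-→d12:-→d13:-→d14:-→d15:-→d16:-→d17:-→d18:-→d19:-→d20:H0→d21:-→d22:-→d23:-→d24:H0→d25:-→d26:H1  best=H1
  add 109.72.176.0/20 -> H2 at depth 20
  - 45.141.149.10/32 clear@32
  ? 109.72.191.67  path d0:-→d1:-→d2:-→d3:-→d4:-→d5:-→d6:-→d7:-→d8:-→d9:-→d10:-→d11:-→d12:-→d13:-→d14:-→d15:-→d16:-→d17:-→d18:-→d19:-→d20:H2→d21:-→d22:-→d23:-→d24:H0→d25:-→d26:H1  best=H1
  ? 109.72.183.60  path d0:-→d1:-→d2:-→d3:-→d4:-→d5:-→d6:-→d7:-→d8:-→d9:-→d10:-→d11:-→d12:-→d13:-→d14:-→d15:-→d16:-→d17:-→d18:-→d19:-→d20:H2  best=H2

== LOOKUPS ==
["H2","H1","H1","H2"]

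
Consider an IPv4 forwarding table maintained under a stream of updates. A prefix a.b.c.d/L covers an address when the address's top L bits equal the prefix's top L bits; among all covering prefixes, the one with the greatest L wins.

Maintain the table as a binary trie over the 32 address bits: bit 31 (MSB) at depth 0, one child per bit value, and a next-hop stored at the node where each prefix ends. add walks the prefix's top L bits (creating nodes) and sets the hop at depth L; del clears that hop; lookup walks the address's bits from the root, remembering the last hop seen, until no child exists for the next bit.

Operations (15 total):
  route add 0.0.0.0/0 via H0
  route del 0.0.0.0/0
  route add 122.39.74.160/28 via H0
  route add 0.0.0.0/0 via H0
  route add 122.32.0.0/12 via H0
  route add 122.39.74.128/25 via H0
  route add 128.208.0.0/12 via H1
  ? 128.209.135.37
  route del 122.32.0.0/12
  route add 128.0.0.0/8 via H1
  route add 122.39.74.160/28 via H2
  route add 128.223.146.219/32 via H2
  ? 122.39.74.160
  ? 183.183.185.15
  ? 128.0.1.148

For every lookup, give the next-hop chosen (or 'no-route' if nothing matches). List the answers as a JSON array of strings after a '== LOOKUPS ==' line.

Trace:
  add 0.0.0.0/0 -> H0 at depth 0
  - 0.0.0.0/0 clear@0
  add 122.39.74.160/28 -> H0 at depth 28
  add 0.0.0.0/0 -> H0 at depth 0
  add 122.32.0.0/12 -> H0 at depth 12
  add 122.39.74.128/25 -> H0 at depth 25
  add 128.208.0.0/12 -> H1 at depth 12
  ? 128.209.135.37  path d0:H0→d1:-→d2:-→d3:-→d4:-→d5:-→d6:-→d7:-→d8:-→d9:-→d10:-→d11:-→d12:H1  best=H1
  - 122.32.0.0/12 clear@12
  add 128.0.0.0/8 -> H1 at depth 8
  add 122.39.74.160/28 -> H2 at depth 28
  add 128.223.146.219/32 -> H2 at depth 32
  ? 122.39.74.160  path d0:H0→d1:-→d2:-→d3:-→d4:-→d5:-→d6:-→d7:-→d8:-→d9:-→d10:-→d11:-→d12:-→d13:-→d14:-→d15:-→d16:-→d17:-→d18:-→d19:-→d20:-→d21:-→d22:-→d23:-→d24:-→d25:H0→d26:-→d27:-→d28:H2  best=H2
  ? 183.183.185.15  path d0:H0→d1:-→d2:-  best=H0
  ? 128.0.1.148  path d0:H0→d1:-→d2:-→d3:-→d4:-→d5:-→d6:-→d7:-→d8:H1  best=H1

== LOOKUPS ==
["H1","H2","H0","H1"]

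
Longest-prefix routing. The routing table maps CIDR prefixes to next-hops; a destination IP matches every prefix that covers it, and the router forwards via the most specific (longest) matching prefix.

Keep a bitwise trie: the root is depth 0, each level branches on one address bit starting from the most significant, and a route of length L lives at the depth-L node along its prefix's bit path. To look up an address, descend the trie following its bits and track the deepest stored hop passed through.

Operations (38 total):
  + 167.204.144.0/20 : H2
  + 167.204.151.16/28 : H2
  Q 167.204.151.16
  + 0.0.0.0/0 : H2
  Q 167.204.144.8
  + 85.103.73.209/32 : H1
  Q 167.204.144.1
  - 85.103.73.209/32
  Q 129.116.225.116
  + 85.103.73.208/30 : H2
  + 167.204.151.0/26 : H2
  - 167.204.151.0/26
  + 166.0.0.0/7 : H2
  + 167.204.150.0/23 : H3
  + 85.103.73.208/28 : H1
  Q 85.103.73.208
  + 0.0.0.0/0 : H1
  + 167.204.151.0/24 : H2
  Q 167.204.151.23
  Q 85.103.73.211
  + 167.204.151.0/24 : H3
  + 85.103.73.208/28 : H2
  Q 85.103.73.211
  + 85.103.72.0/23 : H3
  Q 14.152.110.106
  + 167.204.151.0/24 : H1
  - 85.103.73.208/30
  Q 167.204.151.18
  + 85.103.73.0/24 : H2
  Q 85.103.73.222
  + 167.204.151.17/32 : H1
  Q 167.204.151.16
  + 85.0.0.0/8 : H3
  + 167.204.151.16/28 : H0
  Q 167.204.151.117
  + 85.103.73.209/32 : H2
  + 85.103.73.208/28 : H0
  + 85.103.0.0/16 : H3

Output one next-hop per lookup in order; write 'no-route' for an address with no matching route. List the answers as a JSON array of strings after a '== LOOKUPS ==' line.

Apply in order:
  + 167.204.144.0/20 (H2) depth=20
  + 167.204.151.16/28 (H2) depth=28
  lookup 167.204.151.16: bits 1010011111001100100101110001 walk d0:-→d1:-→d2:-→d3:-→d4:-→d5:-→d6:-→d7:-→d8:-→d9:-→d10:-→d11:-→d12:-→d13:-→d14:-→d15:-→d16:-→d17:-→d18:-→d19:-→d20:H2→d21:-→d22:-→d23:-→d24:-→d25:-→d26:-→d27:-→d28:H2 -> H2
  + 0.0.0.0/0 (H2) depth=0
  lookup 167.204.144.8: bits 101001111100110010010 walk d0:H2→d1:-→d2:-→d3:-→d4:-→d5:-→d6:-→d7:-→d8:-→d9:-→d10:-→d11:-→d12:-→d13:-→d14:-→d15:-→d16:-→d17:-→d18:-→d19:-→d20:H2→d21:- -> H2
  + 85.103.73.209/32 (H1) depth=32
  lookup 167.204.144.1: bits 101001111100110010010 walk d0:H2→d1:-→d2:-→d3:-→d4:-→d5:-→d6:-→d7:-→d8:-→d9:-→d10:-→d11:-→d12:-→d13:-→d14:-→d15:-→d16:-→d17:-→d18:-→d19:-→d20:H2→d21:- -> H2
  del 85.103.73.209/32 (clear depth 32)
  lookup 129.116.225.116: bits 10 walk d0:H2→d1:-→d2:- -> H2
  + 85.103.73.208/30 (H2) depth=30
  + 167.204.151.0/26 (H2) depth=26
  del 167.204.151.0/26 (clear depth 26)
  + 166.0.0.0/7 (H2) depth=7
  + 167.204.150.0/23 (H3) depth=23
  + 85.103.73.208/28 (H1) depth=28
  lookup 85.103.73.208: bits 0101010101100111010010011101000 walk d0:H2→d1:-→d2:-→d3:-→d4:-→d5:-→d6:-→d7:-→d8:-→d9:-→d10:-→d11:-→d12:-→d13:-→d14:-→d15:-→d16:-→d17:-→d18:-→d19:-→d20:-→d21:-→d22:-→d23:-→d24:-→d25:-→d26:-→d27:-→d28:H1→d29:-→d30:H2→d31:- -> H2
  + 0.0.0.0/0 (H1) depth=0
  + 167.204.151.0/24 (H2) depth=24
  lookup 167.204.151.23: bits 1010011111001100100101110001 walk d0:H1→d1:-→d2:-→d3:-→d4:-→d5:-→d6:-→d7:H2→d8:-→d9:-→d10:-→d11:-→d12:-→d13:-→d14:-→d15:-→d16:-→d17:-→d18:-→d19:-→d20:H2→d21:-→d22:-→d23:H3→d24:H2→d25:-→d26:-→d27:-→d28:H2 -> H2
  lookup 85.103.73.211: bits 010101010110011101001001110100 walk d0:H1→d1:-→d2:-→d3:-→d4:-→d5:-→d6:-→d7:-→d8:-→d9:-→d10:-→d11:-→d12:-→d13:-→d14:-→d15:-→d16:-→d17:-→d18:-→d19:-→d20:-→d21:-→d22:-→d23:-→d24:-→d25:-→d26:-→d27:-→d28:H1→d29:-→d30:H2 -> H2
  + 167.204.151.0/24 (H3) depth=24
  + 85.103.73.208/28 (H2) depth=28
  lookup 85.103.73.211: bits 010101010110011101001001110100 walk d0:H1→d1:-→d2:-→d3:-→d4:-→d5:-→d6:-→d7:-→d8:-→d9:-→d10:-→d11:-→d12:-→d13:-→d14:-→d15:-→d16:-→d17:-→d18:-→d19:-→d20:-→d21:-→d22:-→d23:-→d24:-→d25:-→d26:-→d27:-→d28:H2→d29:-→d30:H2 -> H2
  + 85.103.72.0/23 (H3) depth=23
  lookup 14.152.110.106: bits 0 walk d0:H1→d1:- -> H1
  + 167.204.151.0/24 (H1) depth=24
  del 85.103.73.208/30 (clear depth 30)
  lookup 167.204.151.18: bits 1010011111001100100101110001 walk d0:H1→d1:-→d2:-→d3:-→d4:-→d5:-→d6:-→d7:H2→d8:-→d9:-→d10:-→d11:-→d12:-→d13:-→d14:-→d15:-→d16:-→d17:-→d18:-→d19:-→d20:H2→d21:-→d22:-→d23:H3→d24:H1→d25:-→d26:-→d27:-→d28:H2 -> H2
  + 85.103.73.0/24 (H2) depth=24
  lookup 85.103.73.222: bits 0101010101100111010010011101 walk d0:H1→d1:-→d2:-→d3:-→d4:-→d5:-→d6:-→d7:-→d8:-→d9:-→d10:-→d11:-→d12:-→d13:-→d14:-→d15:-→d16:-→d17:-→d18:-→d19:-→d20:-→d21:-→d22:-→d23:H3→d24:H2→d25:-→d26:-→d27:-→d28:H2 -> H2
  + 167.204.151.17/32 (H1) depth=32
  lookup 167.204.151.16: bits 1010011111001100100101110001000 walk d0:H1→d1:-→d2:-→d3:-→d4:-→d5:-→d6:-→d7:H2→d8:-→d9:-→d10:-→d11:-→d12:-→d13:-→d14:-→d15:-→d16:-→d17:-→d18:-→d19:-→d20:H2→d21:-→d22:-→d23:H3→d24:H1→d25:-→d26:-→d27:-→d28:H2→d29:-→d30:-→d31:- -> H2
  + 85.0.0.0/8 (H3) depth=8
  + 167.204.151.16/28 (H0) depth=28
  lookup 167.204.151.117: bits 1010011111001100100101110 walk d0:H1→d1:-→d2:-→d3:-→d4:-→d5:-→d6:-→d7:H2→d8:-→d9:-→d10:-→d11:-→d12:-→d13:-→d14:-→d15:-→d16:-→d17:-→d18:-→d19:-→d20:H2→d21:-→d22:-→d23:H3→d24:H1→d25:- -> H1
  + 85.103.73.209/32 (H2) depth=32
  + 85.103.73.208/28 (H0) depth=28
  + 85.103.0.0/16 (H3) depth=16

== LOOKUPS ==
["H2","H2","H2","H2","H2","H2","H2","H2","H1","H2","H2","H2","H1"]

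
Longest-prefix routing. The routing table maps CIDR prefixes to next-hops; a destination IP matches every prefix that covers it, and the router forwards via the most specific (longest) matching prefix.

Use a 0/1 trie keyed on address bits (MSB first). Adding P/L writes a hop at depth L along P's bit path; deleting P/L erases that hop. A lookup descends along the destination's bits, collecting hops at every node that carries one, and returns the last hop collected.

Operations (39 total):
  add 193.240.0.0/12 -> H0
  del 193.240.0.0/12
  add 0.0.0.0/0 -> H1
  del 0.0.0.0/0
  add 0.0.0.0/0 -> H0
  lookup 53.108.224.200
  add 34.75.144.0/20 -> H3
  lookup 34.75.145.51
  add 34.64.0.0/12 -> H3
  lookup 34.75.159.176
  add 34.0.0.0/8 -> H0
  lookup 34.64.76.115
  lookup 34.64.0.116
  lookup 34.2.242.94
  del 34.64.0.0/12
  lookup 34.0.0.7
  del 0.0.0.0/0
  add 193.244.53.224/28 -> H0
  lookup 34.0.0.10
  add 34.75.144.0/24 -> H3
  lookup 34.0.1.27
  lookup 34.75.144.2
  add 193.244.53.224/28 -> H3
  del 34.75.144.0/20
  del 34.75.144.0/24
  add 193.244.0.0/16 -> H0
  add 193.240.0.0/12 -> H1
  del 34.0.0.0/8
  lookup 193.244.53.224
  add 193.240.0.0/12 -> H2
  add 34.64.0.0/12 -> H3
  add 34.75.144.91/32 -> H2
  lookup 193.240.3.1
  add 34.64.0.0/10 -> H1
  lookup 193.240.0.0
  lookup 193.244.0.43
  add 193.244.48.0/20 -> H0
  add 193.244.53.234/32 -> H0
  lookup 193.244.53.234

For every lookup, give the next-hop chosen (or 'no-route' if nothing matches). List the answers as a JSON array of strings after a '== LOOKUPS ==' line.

Apply in order:
  add 193.240.0.0/12 -> H0 at depth 12
  - 193.240.0.0/12 clear@12
  add 0.0.0.0/0 -> H1 at depth 0
  - 0.0.0.0/0 clear@0
  add 0.0.0.0/0 -> H0 at depth 0
  ? 53.108.224.200  path d0:H0  best=H0
  add 34.75.144.0/20 -> H3 at depth 20
  ? 34.75.145.51  path d0:H0→d1:-→d2:-→d3:-→d4:-→d5:-→d6:-→d7:-→d8:-→d9:-→d10:-→d11:-→d12:-→d13:-→d14:-→d15:-→d16:-→d17:-→d18:-→d19:-→d20:H3  best=H3
  add 34.64.0.0/12 -> H3 at depth 12
  ? 34.75.159.176  path d0:H0→d1:-→d2:-→d3:-→d4:-→d5:-→d6:-→d7:-→d8:-→d9:-→d10:-→d11:-→d12:H3→d13:-→d14:-→d15:-→d16:-→d17:-→d18:-→d19:-→d20:H3  best=H3
  add 34.0.0.0/8 -> H0 at depth 8
  ? 34.64.76.115  path d0:H0→d1:-→d2:-→d3:-→d4:-→d5:-→d6:-→d7:-→d8:H0→d9:-→d10:-→d11:-→d12:H3  best=H3
  ? 34.64.0.116  path d0:H0→d1:-→d2:-→d3:-→d4:-→d5:-→d6:-→d7:-→d8:H0→d9:-→d10:-→d11:-→d12:H3  best=H3
  ? 34.2.242.94  path d0:H0→d1:-→d2:-→d3:-→d4:-→d5:-→d6:-→d7:-→d8:H0→d9:-  best=H0
  - 34.64.0.0/12 clear@12
  ? 34.0.0.7  path d0:H0→d1:-→d2:-→d3:-→d4:-→d5:-→d6:-→d7:-→d8:H0→d9:-  best=H0
  - 0.0.0.0/0 clear@0
  add 193.244.53.224/28 -> H0 at depth 28
  ? 34.0.0.10  path d0:-→d1:-→d2:-→d3:-→d4:-→d5:-→d6:-→d7:-→d8:H0→d9:-  best=H0
  add 34.75.144.0/24 -> H3 at depth 24
  ? 34.0.1.27  path d0:-→d1:-→d2:-→d3:-→d4:-→d5:-→d6:-→d7:-→d8:H0→d9:-  best=H0
  ? 34.75.144.2  path d0:-→d1:-→d2:-→d3:-→d4:-→d5:-→d6:-→d7:-→d8:H0→d9:-→d10:-→d11:-→d12:-→d13:-→d14:-→d15:-→d16:-→d17:-→d18:-→d19:-→d20:H3→d21:-→d22:-→d23:-→d24:H3  best=H3
  add 193.244.53.224/28 -> H3 at depth 28
  - 34.75.144.0/20 clear@20
  - 34.75.144.0/24 clear@24
  add 193.244.0.0/16 -> H0 at depth 16
  add 193.240.0.0/12 -> H1 at depth 12
  - 34.0.0.0/8 clear@8
  ? 193.244.53.224  path d0:-→d1:-→d2:-→d3:-→d4:-→d5:-→d6:-→d7:-→d8:-→d9:-→d10:-→d11:-→d12:H1→d13:-→d14:-→d15:-→d16:H0→d17:-→d18:-→d19:-→d20:-→d21:-→d22:-→d23:-→d24:-→d25:-→d26:-→d27:-→d28:H3  best=H3
  add 193.240.0.0/12 -> H2 at depth 12
  add 34.64.0.0/12 -> H3 at depth 12
  add 34.75.144.91/32 -> H2 at depth 32
  ? 193.240.3.1  path d0:-→d1:-→d2:-→d3:-→d4:-→d5:-→d6:-→d7:-→d8:-→d9:-→d10:-→d11:-→d12:H2→d13:-  best=H2
  add 34.64.0.0/10 -> H1 at depth 10
  ? 193.240.0.0  path d0:-→d1:-→d2:-→d3:-→d4:-→d5:-→d6:-→d7:-→d8:-→d9:-→d10:-→d11:-→d12:H2→d13:-  best=H2
  ? 193.244.0.43  path d0:-→d1:-→d2:-→d3:-→d4:-→d5:-→d6:-→d7:-→d8:-→d9:-→d10:-→d11:-→d12:H2→d13:-→d14:-→d15:-→d16:H0→d17:-→d18:-  best=H0
  add 193.244.48.0/20 -> H0 at depth 20
  add 193.244.53.234/32 -> H0 at depth 32
  ? 193.244.53.234  path d0:-→d1:-→d2:-→d3:-→d4:-→d5:-→d6:-→d7:-→d8:-→d9:-→d10:-→d11:-→d12:H2→d13:-→d14:-→d15:-→d16:H0→d17:-→d18:-→d19:-→d20:H0→d21:-→d22:-→d23:-→d24:-→d25:-→d26:-→d27:-→d28:H3→d29:-→d30:-→d31:-→d32:H0  best=H0

== LOOKUPS ==
["H0","H3","H3","H3","H3","H0","H0","H0","H0","H3","H3","H2","H2","H0","H0"]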